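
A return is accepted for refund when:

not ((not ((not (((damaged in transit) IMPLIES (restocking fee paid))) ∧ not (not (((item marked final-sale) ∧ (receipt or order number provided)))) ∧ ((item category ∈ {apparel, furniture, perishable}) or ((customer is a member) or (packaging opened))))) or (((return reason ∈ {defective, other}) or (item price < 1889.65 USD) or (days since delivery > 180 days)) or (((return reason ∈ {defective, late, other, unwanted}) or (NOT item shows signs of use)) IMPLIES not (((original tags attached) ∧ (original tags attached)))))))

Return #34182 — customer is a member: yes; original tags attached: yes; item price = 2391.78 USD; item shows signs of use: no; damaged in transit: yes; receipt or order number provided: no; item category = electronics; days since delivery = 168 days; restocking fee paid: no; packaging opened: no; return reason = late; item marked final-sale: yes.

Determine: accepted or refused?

Atomic conditions:
  damaged in transit: yes → true
  restocking fee paid: no → false
  item marked final-sale: yes → true
  receipt or order number provided: no → false
  item category ∈ {apparel, furniture, perishable}: electronics is not in the set → false
  customer is a member: yes → true
  packaging opened: no → false
  return reason ∈ {defective, other}: late is not in the set → false
  item price < 1889.65 USD: 2391.78 < 1889.65 is false
  days since delivery > 180 days: 168 > 180 is false
  return reason ∈ {defective, late, other, unwanted}: late is in the set → true
  NOT item shows signs of use: no → true
  original tags attached: yes → true
Combine:
[1.1.1.1.1] true → false = false
[1.1.1.1] NOT false = true
[1.1.1.2.1.1] true AND false = false
[1.1.1.2.1] NOT false = true
[1.1.1.2] NOT true = false
[1.1.1.3.2] true OR false = true
[1.1.1.3] false OR true = true
[1.1.1] true AND false AND true = false
[1.1] NOT false = true
[1.2.1] false OR false OR false = false
[1.2.2.1] true OR true = true
[1.2.2.2.1] true AND true = true
[1.2.2.2] NOT true = false
[1.2.2] true → false = false
[1.2] false OR false = false
[1] true OR false = true
[root] NOT true = false
Overall: false → refused

Refused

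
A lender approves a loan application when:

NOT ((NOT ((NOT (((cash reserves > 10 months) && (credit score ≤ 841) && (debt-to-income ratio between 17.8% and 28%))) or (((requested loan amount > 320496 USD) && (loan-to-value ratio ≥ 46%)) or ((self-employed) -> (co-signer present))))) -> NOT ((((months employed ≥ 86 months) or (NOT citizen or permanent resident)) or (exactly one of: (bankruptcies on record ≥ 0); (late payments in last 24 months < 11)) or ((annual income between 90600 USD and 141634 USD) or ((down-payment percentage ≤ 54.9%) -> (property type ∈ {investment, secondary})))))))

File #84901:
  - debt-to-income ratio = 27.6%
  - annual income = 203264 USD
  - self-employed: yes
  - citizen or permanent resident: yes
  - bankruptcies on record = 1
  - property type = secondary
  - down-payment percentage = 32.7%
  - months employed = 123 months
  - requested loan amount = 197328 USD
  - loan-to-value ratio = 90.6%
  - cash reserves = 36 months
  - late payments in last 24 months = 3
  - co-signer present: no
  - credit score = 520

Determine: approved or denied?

Atomic conditions:
  cash reserves > 10 months: 36 > 10 is true
  credit score ≤ 841: 520 ≤ 841 is true
  debt-to-income ratio between 17.8% and 28%: 27.6 in [17.8, 28] is true
  requested loan amount > 320496 USD: 197328 > 320496 is false
  loan-to-value ratio ≥ 46%: 90.6 ≥ 46 is true
  self-employed: yes → true
  co-signer present: no → false
  months employed ≥ 86 months: 123 ≥ 86 is true
  NOT citizen or permanent resident: yes → false
  bankruptcies on record ≥ 0: 1 ≥ 0 is true
  late payments in last 24 months < 11: 3 < 11 is true
  annual income between 90600 USD and 141634 USD: 203264 in [90600, 141634] is false
  down-payment percentage ≤ 54.9%: 32.7 ≤ 54.9 is true
  property type ∈ {investment, secondary}: secondary is in the set → true
Combine:
[1.1.1.1.1] true AND true AND true = true
[1.1.1.1] NOT true = false
[1.1.1.2.1] false AND true = false
[1.1.1.2.2] true → false = false
[1.1.1.2] false OR false = false
[1.1.1] false OR false = false
[1.1] NOT false = true
[1.2.1.1] true OR false = true
[1.2.1.2] exactly-one(true, true) = false
[1.2.1.3.2] true → true = true
[1.2.1.3] false OR true = true
[1.2.1] true OR false OR true = true
[1.2] NOT true = false
[1] true → false = false
[root] NOT false = true
Overall: true → approved

Approved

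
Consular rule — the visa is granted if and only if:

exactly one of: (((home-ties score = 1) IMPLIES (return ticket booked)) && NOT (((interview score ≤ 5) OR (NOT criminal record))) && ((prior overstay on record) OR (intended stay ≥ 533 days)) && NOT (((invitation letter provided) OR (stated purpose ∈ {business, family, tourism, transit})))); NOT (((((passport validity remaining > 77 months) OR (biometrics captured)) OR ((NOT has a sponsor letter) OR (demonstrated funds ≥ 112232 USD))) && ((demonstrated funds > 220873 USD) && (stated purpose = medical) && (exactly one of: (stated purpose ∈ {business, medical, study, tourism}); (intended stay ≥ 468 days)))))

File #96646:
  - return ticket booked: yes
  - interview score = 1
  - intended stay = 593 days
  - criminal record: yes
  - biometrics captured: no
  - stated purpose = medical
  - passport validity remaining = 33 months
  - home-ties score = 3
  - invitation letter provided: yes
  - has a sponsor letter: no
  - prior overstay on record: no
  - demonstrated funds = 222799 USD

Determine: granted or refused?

Atomic conditions:
  home-ties score = 1: 3 == 1 is false
  return ticket booked: yes → true
  interview score ≤ 5: 1 ≤ 5 is true
  NOT criminal record: yes → false
  prior overstay on record: no → false
  intended stay ≥ 533 days: 593 ≥ 533 is true
  invitation letter provided: yes → true
  stated purpose ∈ {business, family, tourism, transit}: medical is not in the set → false
  passport validity remaining > 77 months: 33 > 77 is false
  biometrics captured: no → false
  NOT has a sponsor letter: no → true
  demonstrated funds ≥ 112232 USD: 222799 ≥ 112232 is true
  demonstrated funds > 220873 USD: 222799 > 220873 is true
  stated purpose = medical: medical == medical is true
  stated purpose ∈ {business, medical, study, tourism}: medical is in the set → true
  intended stay ≥ 468 days: 593 ≥ 468 is true
Combine:
[1.1] false → true (antecedent false ⇒ implication holds) = true
[1.2.1] true OR false = true
[1.2] NOT true = false
[1.3] false OR true = true
[1.4.1] true OR false = true
[1.4] NOT true = false
[1] true AND false AND true AND false = false
[2.1.1.1] false OR false = false
[2.1.1.2] true OR true = true
[2.1.1] false OR true = true
[2.1.2.3] exactly-one(true, true) = false
[2.1.2] true AND true AND false = false
[2.1] true AND false = false
[2] NOT false = true
[root] exactly-one(false, true) = true
Overall: true → granted

Granted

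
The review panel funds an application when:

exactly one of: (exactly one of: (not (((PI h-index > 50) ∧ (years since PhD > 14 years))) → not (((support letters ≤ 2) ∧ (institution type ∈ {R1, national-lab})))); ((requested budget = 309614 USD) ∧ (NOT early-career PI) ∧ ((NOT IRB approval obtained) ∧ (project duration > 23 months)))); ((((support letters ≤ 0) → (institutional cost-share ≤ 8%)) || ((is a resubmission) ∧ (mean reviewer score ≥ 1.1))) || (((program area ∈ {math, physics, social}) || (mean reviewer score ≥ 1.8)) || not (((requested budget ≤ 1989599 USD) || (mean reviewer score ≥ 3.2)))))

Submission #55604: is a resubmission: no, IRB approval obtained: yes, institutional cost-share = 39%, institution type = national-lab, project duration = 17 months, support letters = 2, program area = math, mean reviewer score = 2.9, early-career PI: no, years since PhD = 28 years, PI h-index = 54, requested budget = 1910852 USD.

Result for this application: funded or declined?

Declined

Atomic conditions:
  PI h-index > 50: 54 > 50 is true
  years since PhD > 14 years: 28 > 14 is true
  support letters ≤ 2: 2 ≤ 2 is true
  institution type ∈ {R1, national-lab}: national-lab is in the set → true
  requested budget = 309614 USD: 1910852 == 309614 is false
  NOT early-career PI: no → true
  NOT IRB approval obtained: yes → false
  project duration > 23 months: 17 > 23 is false
  support letters ≤ 0: 2 ≤ 0 is false
  institutional cost-share ≤ 8%: 39 ≤ 8 is false
  is a resubmission: no → false
  mean reviewer score ≥ 1.1: 2.9 ≥ 1.1 is true
  program area ∈ {math, physics, social}: math is in the set → true
  mean reviewer score ≥ 1.8: 2.9 ≥ 1.8 is true
  requested budget ≤ 1989599 USD: 1910852 ≤ 1989599 is true
  mean reviewer score ≥ 3.2: 2.9 ≥ 3.2 is false
Combine:
[1.1.1.1] true AND true = true
[1.1.1] NOT true = false
[1.1.2.1] true AND true = true
[1.1.2] NOT true = false
[1.1] false → false (antecedent false ⇒ implication holds) = true
[1.2.3] false AND false = false
[1.2] false AND true AND false = false
[1] exactly-one(true, false) = true
[2.1.1] false → false (antecedent false ⇒ implication holds) = true
[2.1.2] false AND true = false
[2.1] true OR false = true
[2.2.1] true OR true = true
[2.2.2.1] true OR false = true
[2.2.2] NOT true = false
[2.2] true OR false = true
[2] true OR true = true
[root] exactly-one(true, true) = false
Overall: false → declined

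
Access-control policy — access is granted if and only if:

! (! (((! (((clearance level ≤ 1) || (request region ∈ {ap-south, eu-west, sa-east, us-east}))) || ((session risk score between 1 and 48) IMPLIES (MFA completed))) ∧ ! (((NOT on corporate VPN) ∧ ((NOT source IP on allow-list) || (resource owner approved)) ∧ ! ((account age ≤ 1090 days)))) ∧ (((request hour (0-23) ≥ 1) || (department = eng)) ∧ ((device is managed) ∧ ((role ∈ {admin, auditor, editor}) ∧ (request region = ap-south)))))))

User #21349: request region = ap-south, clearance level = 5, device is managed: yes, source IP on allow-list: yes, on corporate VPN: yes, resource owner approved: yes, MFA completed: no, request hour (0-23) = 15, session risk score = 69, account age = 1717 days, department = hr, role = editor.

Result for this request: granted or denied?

Granted

Atomic conditions:
  clearance level ≤ 1: 5 ≤ 1 is false
  request region ∈ {ap-south, eu-west, sa-east, us-east}: ap-south is in the set → true
  session risk score between 1 and 48: 69 in [1, 48] is false
  MFA completed: no → false
  NOT on corporate VPN: yes → false
  NOT source IP on allow-list: yes → false
  resource owner approved: yes → true
  account age ≤ 1090 days: 1717 ≤ 1090 is false
  request hour (0-23) ≥ 1: 15 ≥ 1 is true
  department = eng: hr == eng is false
  device is managed: yes → true
  role ∈ {admin, auditor, editor}: editor is in the set → true
  request region = ap-south: ap-south == ap-south is true
Combine:
[1.1.1.1.1] false OR true = true
[1.1.1.1] NOT true = false
[1.1.1.2] false → false (antecedent false ⇒ implication holds) = true
[1.1.1] false OR true = true
[1.1.2.1.2] false OR true = true
[1.1.2.1.3] NOT false = true
[1.1.2.1] false AND true AND true = false
[1.1.2] NOT false = true
[1.1.3.1] true OR false = true
[1.1.3.2.2] true AND true = true
[1.1.3.2] true AND true = true
[1.1.3] true AND true = true
[1.1] true AND true AND true = true
[1] NOT true = false
[root] NOT false = true
Overall: true → granted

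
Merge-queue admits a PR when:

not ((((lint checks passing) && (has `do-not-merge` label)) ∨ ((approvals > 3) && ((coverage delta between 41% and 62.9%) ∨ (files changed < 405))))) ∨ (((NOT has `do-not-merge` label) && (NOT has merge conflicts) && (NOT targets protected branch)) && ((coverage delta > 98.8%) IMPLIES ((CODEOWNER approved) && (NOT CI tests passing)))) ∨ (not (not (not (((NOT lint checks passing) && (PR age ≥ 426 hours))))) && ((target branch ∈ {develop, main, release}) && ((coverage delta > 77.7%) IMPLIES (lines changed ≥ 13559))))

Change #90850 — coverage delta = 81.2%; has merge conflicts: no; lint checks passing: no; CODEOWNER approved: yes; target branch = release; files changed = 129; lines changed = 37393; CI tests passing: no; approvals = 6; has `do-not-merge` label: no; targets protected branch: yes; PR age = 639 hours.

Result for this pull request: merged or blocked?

Atomic conditions:
  lint checks passing: no → false
  has `do-not-merge` label: no → false
  approvals > 3: 6 > 3 is true
  coverage delta between 41% and 62.9%: 81.2 in [41, 62.9] is false
  files changed < 405: 129 < 405 is true
  NOT has `do-not-merge` label: no → true
  NOT has merge conflicts: no → true
  NOT targets protected branch: yes → false
  coverage delta > 98.8%: 81.2 > 98.8 is false
  CODEOWNER approved: yes → true
  NOT CI tests passing: no → true
  NOT lint checks passing: no → true
  PR age ≥ 426 hours: 639 ≥ 426 is true
  target branch ∈ {develop, main, release}: release is in the set → true
  coverage delta > 77.7%: 81.2 > 77.7 is true
  lines changed ≥ 13559: 37393 ≥ 13559 is true
Combine:
[1.1.1] false AND false = false
[1.1.2.2] false OR true = true
[1.1.2] true AND true = true
[1.1] false OR true = true
[1] NOT true = false
[2.1] true AND true AND false = false
[2.2.2] true AND true = true
[2.2] false → true (antecedent false ⇒ implication holds) = true
[2] false AND true = false
[3.1.1.1.1] true AND true = true
[3.1.1.1] NOT true = false
[3.1.1] NOT false = true
[3.1] NOT true = false
[3.2.2] true → true = true
[3.2] true AND true = true
[3] false AND true = false
[root] false OR false OR false = false
Overall: false → blocked

Blocked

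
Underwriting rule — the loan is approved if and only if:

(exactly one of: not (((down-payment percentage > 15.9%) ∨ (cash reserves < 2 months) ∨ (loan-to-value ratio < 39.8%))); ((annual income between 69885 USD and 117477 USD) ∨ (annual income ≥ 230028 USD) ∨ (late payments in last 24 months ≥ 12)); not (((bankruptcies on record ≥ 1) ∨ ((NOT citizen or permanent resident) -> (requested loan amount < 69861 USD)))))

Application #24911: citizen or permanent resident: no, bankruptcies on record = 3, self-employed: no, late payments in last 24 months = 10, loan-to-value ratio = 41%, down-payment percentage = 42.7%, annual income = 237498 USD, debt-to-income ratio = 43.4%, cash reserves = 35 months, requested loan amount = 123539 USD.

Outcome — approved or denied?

Atomic conditions:
  down-payment percentage > 15.9%: 42.7 > 15.9 is true
  cash reserves < 2 months: 35 < 2 is false
  loan-to-value ratio < 39.8%: 41 < 39.8 is false
  annual income between 69885 USD and 117477 USD: 237498 in [69885, 117477] is false
  annual income ≥ 230028 USD: 237498 ≥ 230028 is true
  late payments in last 24 months ≥ 12: 10 ≥ 12 is false
  bankruptcies on record ≥ 1: 3 ≥ 1 is true
  NOT citizen or permanent resident: no → true
  requested loan amount < 69861 USD: 123539 < 69861 is false
Combine:
[1.1] true OR false OR false = true
[1] NOT true = false
[2] false OR true OR false = true
[3.1.2] true → false = false
[3.1] true OR false = true
[3] NOT true = false
[root] exactly-one(false, true, false) = true
Overall: true → approved

Approved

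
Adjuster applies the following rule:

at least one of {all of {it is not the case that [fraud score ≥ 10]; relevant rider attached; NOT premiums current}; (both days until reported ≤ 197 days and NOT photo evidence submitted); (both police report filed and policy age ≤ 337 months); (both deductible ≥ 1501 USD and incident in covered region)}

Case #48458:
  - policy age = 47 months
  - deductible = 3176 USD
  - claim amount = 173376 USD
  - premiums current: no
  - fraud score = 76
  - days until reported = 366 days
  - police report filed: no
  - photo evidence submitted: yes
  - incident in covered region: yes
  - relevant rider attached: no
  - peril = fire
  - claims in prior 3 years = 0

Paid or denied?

Paid

Atomic conditions:
  fraud score ≥ 10: 76 ≥ 10 is true
  relevant rider attached: no → false
  NOT premiums current: no → true
  days until reported ≤ 197 days: 366 ≤ 197 is false
  NOT photo evidence submitted: yes → false
  police report filed: no → false
  policy age ≤ 337 months: 47 ≤ 337 is true
  deductible ≥ 1501 USD: 3176 ≥ 1501 is true
  incident in covered region: yes → true
Combine:
[1.1] NOT true = false
[1] false AND false AND true = false
[2] false AND false = false
[3] false AND true = false
[4] true AND true = true
[root] false OR false OR false OR true = true
Overall: true → paid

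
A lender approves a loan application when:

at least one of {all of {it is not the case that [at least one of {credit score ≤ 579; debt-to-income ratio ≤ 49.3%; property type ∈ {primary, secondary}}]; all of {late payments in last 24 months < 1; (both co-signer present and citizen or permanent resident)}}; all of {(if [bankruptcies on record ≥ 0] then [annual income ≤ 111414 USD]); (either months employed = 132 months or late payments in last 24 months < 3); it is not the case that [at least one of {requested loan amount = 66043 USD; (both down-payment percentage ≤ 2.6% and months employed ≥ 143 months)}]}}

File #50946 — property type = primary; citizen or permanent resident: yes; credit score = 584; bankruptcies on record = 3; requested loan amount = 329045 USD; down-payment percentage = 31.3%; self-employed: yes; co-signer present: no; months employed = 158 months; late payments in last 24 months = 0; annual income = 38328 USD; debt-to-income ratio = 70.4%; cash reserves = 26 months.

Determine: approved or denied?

Atomic conditions:
  credit score ≤ 579: 584 ≤ 579 is false
  debt-to-income ratio ≤ 49.3%: 70.4 ≤ 49.3 is false
  property type ∈ {primary, secondary}: primary is in the set → true
  late payments in last 24 months < 1: 0 < 1 is true
  co-signer present: no → false
  citizen or permanent resident: yes → true
  bankruptcies on record ≥ 0: 3 ≥ 0 is true
  annual income ≤ 111414 USD: 38328 ≤ 111414 is true
  months employed = 132 months: 158 == 132 is false
  late payments in last 24 months < 3: 0 < 3 is true
  requested loan amount = 66043 USD: 329045 == 66043 is false
  down-payment percentage ≤ 2.6%: 31.3 ≤ 2.6 is false
  months employed ≥ 143 months: 158 ≥ 143 is true
Combine:
[1.1.1] false OR false OR true = true
[1.1] NOT true = false
[1.2.2] false AND true = false
[1.2] true AND false = false
[1] false AND false = false
[2.1] true → true = true
[2.2] false OR true = true
[2.3.1.2] false AND true = false
[2.3.1] false OR false = false
[2.3] NOT false = true
[2] true AND true AND true = true
[root] false OR true = true
Overall: true → approved

Approved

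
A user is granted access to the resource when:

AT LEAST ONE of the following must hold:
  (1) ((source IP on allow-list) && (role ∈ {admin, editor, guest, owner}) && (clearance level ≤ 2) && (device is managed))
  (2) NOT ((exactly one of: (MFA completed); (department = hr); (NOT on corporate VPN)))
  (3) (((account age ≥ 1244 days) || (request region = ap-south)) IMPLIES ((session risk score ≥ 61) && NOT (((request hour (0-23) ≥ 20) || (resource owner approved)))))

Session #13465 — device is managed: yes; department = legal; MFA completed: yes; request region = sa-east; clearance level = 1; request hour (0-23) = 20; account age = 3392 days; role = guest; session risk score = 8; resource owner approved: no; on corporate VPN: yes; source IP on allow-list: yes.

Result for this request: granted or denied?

Atomic conditions:
  source IP on allow-list: yes → true
  role ∈ {admin, editor, guest, owner}: guest is in the set → true
  clearance level ≤ 2: 1 ≤ 2 is true
  device is managed: yes → true
  MFA completed: yes → true
  department = hr: legal == hr is false
  NOT on corporate VPN: yes → false
  account age ≥ 1244 days: 3392 ≥ 1244 is true
  request region = ap-south: sa-east == ap-south is false
  session risk score ≥ 61: 8 ≥ 61 is false
  request hour (0-23) ≥ 20: 20 ≥ 20 is true
  resource owner approved: no → false
Combine:
[1] true AND true AND true AND true = true
[2.1] exactly-one(true, false, false) = true
[2] NOT true = false
[3.1] true OR false = true
[3.2.2.1] true OR false = true
[3.2.2] NOT true = false
[3.2] false AND false = false
[3] true → false = false
[root] true OR false OR false = true
Overall: true → granted

Granted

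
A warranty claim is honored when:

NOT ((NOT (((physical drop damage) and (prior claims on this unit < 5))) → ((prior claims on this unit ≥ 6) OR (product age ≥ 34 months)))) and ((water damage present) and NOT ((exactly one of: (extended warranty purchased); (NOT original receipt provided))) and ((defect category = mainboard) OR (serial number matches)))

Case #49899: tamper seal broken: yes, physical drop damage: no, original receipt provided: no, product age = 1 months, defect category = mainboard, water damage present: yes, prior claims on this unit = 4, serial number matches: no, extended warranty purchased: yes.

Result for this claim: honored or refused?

Atomic conditions:
  physical drop damage: no → false
  prior claims on this unit < 5: 4 < 5 is true
  prior claims on this unit ≥ 6: 4 ≥ 6 is false
  product age ≥ 34 months: 1 ≥ 34 is false
  water damage present: yes → true
  extended warranty purchased: yes → true
  NOT original receipt provided: no → true
  defect category = mainboard: mainboard == mainboard is true
  serial number matches: no → false
Combine:
[1.1.1.1] false AND true = false
[1.1.1] NOT false = true
[1.1.2] false OR false = false
[1.1] true → false = false
[1] NOT false = true
[2.2.1] exactly-one(true, true) = false
[2.2] NOT false = true
[2.3] true OR false = true
[2] true AND true AND true = true
[root] true AND true = true
Overall: true → honored

Honored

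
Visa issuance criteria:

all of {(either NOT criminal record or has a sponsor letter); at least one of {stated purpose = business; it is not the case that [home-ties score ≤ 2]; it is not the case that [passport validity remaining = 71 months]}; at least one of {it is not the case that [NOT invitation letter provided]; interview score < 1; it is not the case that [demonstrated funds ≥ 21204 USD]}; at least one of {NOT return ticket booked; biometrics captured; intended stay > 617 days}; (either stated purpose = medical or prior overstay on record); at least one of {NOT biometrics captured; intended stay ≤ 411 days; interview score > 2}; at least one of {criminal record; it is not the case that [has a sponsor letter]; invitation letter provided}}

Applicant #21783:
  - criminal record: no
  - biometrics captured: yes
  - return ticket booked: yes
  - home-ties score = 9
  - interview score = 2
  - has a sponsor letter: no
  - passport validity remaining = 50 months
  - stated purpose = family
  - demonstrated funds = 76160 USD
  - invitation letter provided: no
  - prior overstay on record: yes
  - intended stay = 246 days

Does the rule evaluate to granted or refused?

Atomic conditions:
  NOT criminal record: no → true
  has a sponsor letter: no → false
  stated purpose = business: family == business is false
  home-ties score ≤ 2: 9 ≤ 2 is false
  passport validity remaining = 71 months: 50 == 71 is false
  NOT invitation letter provided: no → true
  interview score < 1: 2 < 1 is false
  demonstrated funds ≥ 21204 USD: 76160 ≥ 21204 is true
  NOT return ticket booked: yes → false
  biometrics captured: yes → true
  intended stay > 617 days: 246 > 617 is false
  stated purpose = medical: family == medical is false
  prior overstay on record: yes → true
  NOT biometrics captured: yes → false
  intended stay ≤ 411 days: 246 ≤ 411 is true
  interview score > 2: 2 > 2 is false
  criminal record: no → false
  invitation letter provided: no → false
Combine:
[1] true OR false = true
[2.2] NOT false = true
[2.3] NOT false = true
[2] false OR true OR true = true
[3.1] NOT true = false
[3.3] NOT true = false
[3] false OR false OR false = false
[4] false OR true OR false = true
[5] false OR true = true
[6] false OR true OR false = true
[7.2] NOT false = true
[7] false OR true OR false = true
[root] true AND true AND false AND true AND true AND true AND true = false
Overall: false → refused

Refused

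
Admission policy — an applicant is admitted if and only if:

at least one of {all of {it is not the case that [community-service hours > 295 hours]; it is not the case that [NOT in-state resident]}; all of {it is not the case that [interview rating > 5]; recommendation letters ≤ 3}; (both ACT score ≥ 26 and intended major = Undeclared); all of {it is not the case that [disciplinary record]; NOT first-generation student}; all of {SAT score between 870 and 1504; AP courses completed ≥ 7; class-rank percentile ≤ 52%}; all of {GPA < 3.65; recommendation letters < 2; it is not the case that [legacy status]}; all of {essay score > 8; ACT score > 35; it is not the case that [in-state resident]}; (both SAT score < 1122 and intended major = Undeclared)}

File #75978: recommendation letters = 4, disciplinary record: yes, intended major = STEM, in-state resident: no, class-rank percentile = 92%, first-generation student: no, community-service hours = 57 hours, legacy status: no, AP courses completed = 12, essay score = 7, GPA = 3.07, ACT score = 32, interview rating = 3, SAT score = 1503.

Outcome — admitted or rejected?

Rejected

Atomic conditions:
  community-service hours > 295 hours: 57 > 295 is false
  NOT in-state resident: no → true
  interview rating > 5: 3 > 5 is false
  recommendation letters ≤ 3: 4 ≤ 3 is false
  ACT score ≥ 26: 32 ≥ 26 is true
  intended major = Undeclared: STEM == Undeclared is false
  disciplinary record: yes → true
  NOT first-generation student: no → true
  SAT score between 870 and 1504: 1503 in [870, 1504] is true
  AP courses completed ≥ 7: 12 ≥ 7 is true
  class-rank percentile ≤ 52%: 92 ≤ 52 is false
  GPA < 3.65: 3.07 < 3.65 is true
  recommendation letters < 2: 4 < 2 is false
  legacy status: no → false
  essay score > 8: 7 > 8 is false
  ACT score > 35: 32 > 35 is false
  in-state resident: no → false
  SAT score < 1122: 1503 < 1122 is false
Combine:
[1.1] NOT false = true
[1.2] NOT true = false
[1] true AND false = false
[2.1] NOT false = true
[2] true AND false = false
[3] true AND false = false
[4.1] NOT true = false
[4] false AND true = false
[5] true AND true AND false = false
[6.3] NOT false = true
[6] true AND false AND true = false
[7.3] NOT false = true
[7] false AND false AND true = false
[8] false AND false = false
[root] false OR false OR false OR false OR false OR false OR false OR false = false
Overall: false → rejected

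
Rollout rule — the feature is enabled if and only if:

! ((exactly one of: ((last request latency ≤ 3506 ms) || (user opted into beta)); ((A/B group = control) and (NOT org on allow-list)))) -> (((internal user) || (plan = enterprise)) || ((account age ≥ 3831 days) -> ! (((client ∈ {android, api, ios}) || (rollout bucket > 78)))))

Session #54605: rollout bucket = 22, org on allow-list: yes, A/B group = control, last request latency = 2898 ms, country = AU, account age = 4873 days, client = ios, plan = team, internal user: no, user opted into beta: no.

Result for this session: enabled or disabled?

Atomic conditions:
  last request latency ≤ 3506 ms: 2898 ≤ 3506 is true
  user opted into beta: no → false
  A/B group = control: control == control is true
  NOT org on allow-list: yes → false
  internal user: no → false
  plan = enterprise: team == enterprise is false
  account age ≥ 3831 days: 4873 ≥ 3831 is true
  client ∈ {android, api, ios}: ios is in the set → true
  rollout bucket > 78: 22 > 78 is false
Combine:
[1.1.1] true OR false = true
[1.1.2] true AND false = false
[1.1] exactly-one(true, false) = true
[1] NOT true = false
[2.1] false OR false = false
[2.2.2.1] true OR false = true
[2.2.2] NOT true = false
[2.2] true → false = false
[2] false OR false = false
[root] false → false (antecedent false ⇒ implication holds) = true
Overall: true → enabled

Enabled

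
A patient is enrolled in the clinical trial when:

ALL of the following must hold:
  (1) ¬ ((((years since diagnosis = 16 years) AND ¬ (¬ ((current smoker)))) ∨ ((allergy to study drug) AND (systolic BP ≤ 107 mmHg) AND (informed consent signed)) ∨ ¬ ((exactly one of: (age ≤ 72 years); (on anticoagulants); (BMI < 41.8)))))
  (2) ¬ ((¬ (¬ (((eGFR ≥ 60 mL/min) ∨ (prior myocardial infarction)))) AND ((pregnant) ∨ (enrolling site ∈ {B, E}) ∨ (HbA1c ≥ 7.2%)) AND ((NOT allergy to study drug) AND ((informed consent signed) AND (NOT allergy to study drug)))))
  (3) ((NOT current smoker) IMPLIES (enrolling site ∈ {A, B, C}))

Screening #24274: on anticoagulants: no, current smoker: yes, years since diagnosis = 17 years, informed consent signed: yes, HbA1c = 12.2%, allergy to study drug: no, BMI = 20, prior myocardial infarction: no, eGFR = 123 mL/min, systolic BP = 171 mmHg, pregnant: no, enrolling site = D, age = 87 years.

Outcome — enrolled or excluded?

Atomic conditions:
  years since diagnosis = 16 years: 17 == 16 is false
  current smoker: yes → true
  allergy to study drug: no → false
  systolic BP ≤ 107 mmHg: 171 ≤ 107 is false
  informed consent signed: yes → true
  age ≤ 72 years: 87 ≤ 72 is false
  on anticoagulants: no → false
  BMI < 41.8: 20 < 41.8 is true
  eGFR ≥ 60 mL/min: 123 ≥ 60 is true
  prior myocardial infarction: no → false
  pregnant: no → false
  enrolling site ∈ {B, E}: D is not in the set → false
  HbA1c ≥ 7.2%: 12.2 ≥ 7.2 is true
  NOT allergy to study drug: no → true
  NOT current smoker: yes → false
  enrolling site ∈ {A, B, C}: D is not in the set → false
Combine:
[1.1.1.2.1] NOT true = false
[1.1.1.2] NOT false = true
[1.1.1] false AND true = false
[1.1.2] false AND false AND true = false
[1.1.3.1] exactly-one(false, false, true) = true
[1.1.3] NOT true = false
[1.1] false OR false OR false = false
[1] NOT false = true
[2.1.1.1.1] true OR false = true
[2.1.1.1] NOT true = false
[2.1.1] NOT false = true
[2.1.2] false OR false OR true = true
[2.1.3.2] true AND true = true
[2.1.3] true AND true = true
[2.1] true AND true AND true = true
[2] NOT true = false
[3] false → false (antecedent false ⇒ implication holds) = true
[root] true AND false AND true = false
Overall: false → excluded

Excluded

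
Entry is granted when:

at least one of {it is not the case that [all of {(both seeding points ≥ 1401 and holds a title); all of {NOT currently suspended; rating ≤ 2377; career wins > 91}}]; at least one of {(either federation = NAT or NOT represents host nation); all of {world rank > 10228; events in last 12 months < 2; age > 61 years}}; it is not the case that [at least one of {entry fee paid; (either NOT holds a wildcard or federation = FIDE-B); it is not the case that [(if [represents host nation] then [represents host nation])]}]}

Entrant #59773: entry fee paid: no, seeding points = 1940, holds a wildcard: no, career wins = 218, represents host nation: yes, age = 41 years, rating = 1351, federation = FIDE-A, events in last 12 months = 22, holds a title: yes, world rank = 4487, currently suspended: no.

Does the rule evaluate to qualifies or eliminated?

Atomic conditions:
  seeding points ≥ 1401: 1940 ≥ 1401 is true
  holds a title: yes → true
  NOT currently suspended: no → true
  rating ≤ 2377: 1351 ≤ 2377 is true
  career wins > 91: 218 > 91 is true
  federation = NAT: FIDE-A == NAT is false
  NOT represents host nation: yes → false
  world rank > 10228: 4487 > 10228 is false
  events in last 12 months < 2: 22 < 2 is false
  age > 61 years: 41 > 61 is false
  entry fee paid: no → false
  NOT holds a wildcard: no → true
  federation = FIDE-B: FIDE-A == FIDE-B is false
  represents host nation: yes → true
Combine:
[1.1.1] true AND true = true
[1.1.2] true AND true AND true = true
[1.1] true AND true = true
[1] NOT true = false
[2.1] false OR false = false
[2.2] false AND false AND false = false
[2] false OR false = false
[3.1.2] true OR false = true
[3.1.3.1] true → true = true
[3.1.3] NOT true = false
[3.1] false OR true OR false = true
[3] NOT true = false
[root] false OR false OR false = false
Overall: false → eliminated

Eliminated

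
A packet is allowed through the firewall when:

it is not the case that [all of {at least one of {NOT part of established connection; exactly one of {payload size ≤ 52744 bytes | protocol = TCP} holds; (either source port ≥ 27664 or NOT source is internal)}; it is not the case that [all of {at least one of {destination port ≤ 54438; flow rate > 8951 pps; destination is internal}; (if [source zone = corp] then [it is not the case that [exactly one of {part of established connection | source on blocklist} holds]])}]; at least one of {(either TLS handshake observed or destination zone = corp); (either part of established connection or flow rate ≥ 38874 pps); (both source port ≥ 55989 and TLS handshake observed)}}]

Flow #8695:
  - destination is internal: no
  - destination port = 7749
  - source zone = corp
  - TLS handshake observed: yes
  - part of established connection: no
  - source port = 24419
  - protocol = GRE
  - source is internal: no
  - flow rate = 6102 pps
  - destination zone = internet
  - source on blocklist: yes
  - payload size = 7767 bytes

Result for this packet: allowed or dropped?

Dropped

Atomic conditions:
  NOT part of established connection: no → true
  payload size ≤ 52744 bytes: 7767 ≤ 52744 is true
  protocol = TCP: GRE == TCP is false
  source port ≥ 27664: 24419 ≥ 27664 is false
  NOT source is internal: no → true
  destination port ≤ 54438: 7749 ≤ 54438 is true
  flow rate > 8951 pps: 6102 > 8951 is false
  destination is internal: no → false
  source zone = corp: corp == corp is true
  part of established connection: no → false
  source on blocklist: yes → true
  TLS handshake observed: yes → true
  destination zone = corp: internet == corp is false
  flow rate ≥ 38874 pps: 6102 ≥ 38874 is false
  source port ≥ 55989: 24419 ≥ 55989 is false
Combine:
[1.1.2] exactly-one(true, false) = true
[1.1.3] false OR true = true
[1.1] true OR true OR true = true
[1.2.1.1] true OR false OR false = true
[1.2.1.2.2.1] exactly-one(false, true) = true
[1.2.1.2.2] NOT true = false
[1.2.1.2] true → false = false
[1.2.1] true AND false = false
[1.2] NOT false = true
[1.3.1] true OR false = true
[1.3.2] false OR false = false
[1.3.3] false AND true = false
[1.3] true OR false OR false = true
[1] true AND true AND true = true
[root] NOT true = false
Overall: false → dropped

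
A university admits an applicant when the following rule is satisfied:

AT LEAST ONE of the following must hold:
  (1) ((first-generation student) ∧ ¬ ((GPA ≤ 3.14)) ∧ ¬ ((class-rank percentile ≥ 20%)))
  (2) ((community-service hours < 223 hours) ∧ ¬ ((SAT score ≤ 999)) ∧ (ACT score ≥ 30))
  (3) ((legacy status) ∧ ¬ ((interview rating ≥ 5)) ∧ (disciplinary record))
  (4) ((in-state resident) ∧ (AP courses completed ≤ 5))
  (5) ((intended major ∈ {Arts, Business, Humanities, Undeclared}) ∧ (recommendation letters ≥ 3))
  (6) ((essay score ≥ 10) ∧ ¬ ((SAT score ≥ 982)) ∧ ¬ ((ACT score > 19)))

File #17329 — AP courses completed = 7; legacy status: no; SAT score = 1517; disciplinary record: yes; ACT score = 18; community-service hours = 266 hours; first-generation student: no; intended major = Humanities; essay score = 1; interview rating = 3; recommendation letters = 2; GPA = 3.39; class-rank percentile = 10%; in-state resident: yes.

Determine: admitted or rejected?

Rejected

Atomic conditions:
  first-generation student: no → false
  GPA ≤ 3.14: 3.39 ≤ 3.14 is false
  class-rank percentile ≥ 20%: 10 ≥ 20 is false
  community-service hours < 223 hours: 266 < 223 is false
  SAT score ≤ 999: 1517 ≤ 999 is false
  ACT score ≥ 30: 18 ≥ 30 is false
  legacy status: no → false
  interview rating ≥ 5: 3 ≥ 5 is false
  disciplinary record: yes → true
  in-state resident: yes → true
  AP courses completed ≤ 5: 7 ≤ 5 is false
  intended major ∈ {Arts, Business, Humanities, Undeclared}: Humanities is in the set → true
  recommendation letters ≥ 3: 2 ≥ 3 is false
  essay score ≥ 10: 1 ≥ 10 is false
  SAT score ≥ 982: 1517 ≥ 982 is true
  ACT score > 19: 18 > 19 is false
Combine:
[1.2] NOT false = true
[1.3] NOT false = true
[1] false AND true AND true = false
[2.2] NOT false = true
[2] false AND true AND false = false
[3.2] NOT false = true
[3] false AND true AND true = false
[4] true AND false = false
[5] true AND false = false
[6.2] NOT true = false
[6.3] NOT false = true
[6] false AND false AND true = false
[root] false OR false OR false OR false OR false OR false = false
Overall: false → rejected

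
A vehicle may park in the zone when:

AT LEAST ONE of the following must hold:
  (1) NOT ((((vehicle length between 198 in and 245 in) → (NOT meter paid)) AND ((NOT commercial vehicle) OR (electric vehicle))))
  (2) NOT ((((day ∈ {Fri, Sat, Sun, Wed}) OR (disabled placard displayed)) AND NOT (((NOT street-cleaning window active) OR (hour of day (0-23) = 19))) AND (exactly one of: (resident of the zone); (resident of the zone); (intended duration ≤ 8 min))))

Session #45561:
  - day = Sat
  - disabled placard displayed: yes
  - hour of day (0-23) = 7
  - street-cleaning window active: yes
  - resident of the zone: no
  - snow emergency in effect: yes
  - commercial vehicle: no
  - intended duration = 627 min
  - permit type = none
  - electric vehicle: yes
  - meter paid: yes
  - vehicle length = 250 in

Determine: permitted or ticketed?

Atomic conditions:
  vehicle length between 198 in and 245 in: 250 in [198, 245] is false
  NOT meter paid: yes → false
  NOT commercial vehicle: no → true
  electric vehicle: yes → true
  day ∈ {Fri, Sat, Sun, Wed}: Sat is in the set → true
  disabled placard displayed: yes → true
  NOT street-cleaning window active: yes → false
  hour of day (0-23) = 19: 7 == 19 is false
  resident of the zone: no → false
  intended duration ≤ 8 min: 627 ≤ 8 is false
Combine:
[1.1.1] false → false (antecedent false ⇒ implication holds) = true
[1.1.2] true OR true = true
[1.1] true AND true = true
[1] NOT true = false
[2.1.1] true OR true = true
[2.1.2.1] false OR false = false
[2.1.2] NOT false = true
[2.1.3] exactly-one(false, false, false) = false
[2.1] true AND true AND false = false
[2] NOT false = true
[root] false OR true = true
Overall: true → permitted

Permitted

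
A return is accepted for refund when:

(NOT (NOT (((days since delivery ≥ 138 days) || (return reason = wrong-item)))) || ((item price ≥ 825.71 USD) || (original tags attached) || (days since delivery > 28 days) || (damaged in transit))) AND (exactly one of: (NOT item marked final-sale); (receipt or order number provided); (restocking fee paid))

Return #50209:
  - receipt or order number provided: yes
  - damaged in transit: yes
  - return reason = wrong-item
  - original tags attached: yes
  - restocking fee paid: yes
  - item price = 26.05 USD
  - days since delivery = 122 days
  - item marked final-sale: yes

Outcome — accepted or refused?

Atomic conditions:
  days since delivery ≥ 138 days: 122 ≥ 138 is false
  return reason = wrong-item: wrong-item == wrong-item is true
  item price ≥ 825.71 USD: 26.05 ≥ 825.71 is false
  original tags attached: yes → true
  days since delivery > 28 days: 122 > 28 is true
  damaged in transit: yes → true
  NOT item marked final-sale: yes → false
  receipt or order number provided: yes → true
  restocking fee paid: yes → true
Combine:
[1.1.1.1] false OR true = true
[1.1.1] NOT true = false
[1.1] NOT false = true
[1.2] false OR true OR true OR true = true
[1] true OR true = true
[2] exactly-one(false, true, true) = false
[root] true AND false = false
Overall: false → refused

Refused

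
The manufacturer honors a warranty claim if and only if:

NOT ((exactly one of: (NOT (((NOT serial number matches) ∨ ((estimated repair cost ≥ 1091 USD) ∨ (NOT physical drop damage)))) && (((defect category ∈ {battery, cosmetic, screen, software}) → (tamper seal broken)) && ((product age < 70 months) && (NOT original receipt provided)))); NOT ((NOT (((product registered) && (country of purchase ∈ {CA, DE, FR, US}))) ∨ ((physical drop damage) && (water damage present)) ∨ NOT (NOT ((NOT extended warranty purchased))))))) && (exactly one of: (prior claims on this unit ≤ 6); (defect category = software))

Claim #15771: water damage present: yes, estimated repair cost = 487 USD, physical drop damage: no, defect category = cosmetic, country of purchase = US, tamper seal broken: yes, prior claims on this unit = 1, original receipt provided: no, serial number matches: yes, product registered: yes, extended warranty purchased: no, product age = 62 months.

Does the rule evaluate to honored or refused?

Honored

Atomic conditions:
  NOT serial number matches: yes → false
  estimated repair cost ≥ 1091 USD: 487 ≥ 1091 is false
  NOT physical drop damage: no → true
  defect category ∈ {battery, cosmetic, screen, software}: cosmetic is in the set → true
  tamper seal broken: yes → true
  product age < 70 months: 62 < 70 is true
  NOT original receipt provided: no → true
  product registered: yes → true
  country of purchase ∈ {CA, DE, FR, US}: US is in the set → true
  physical drop damage: no → false
  water damage present: yes → true
  NOT extended warranty purchased: no → true
  prior claims on this unit ≤ 6: 1 ≤ 6 is true
  defect category = software: cosmetic == software is false
Combine:
[1.1.1.1.1.2] false OR true = true
[1.1.1.1.1] false OR true = true
[1.1.1.1] NOT true = false
[1.1.1.2.1] true → true = true
[1.1.1.2.2] true AND true = true
[1.1.1.2] true AND true = true
[1.1.1] false AND true = false
[1.1.2.1.1.1] true AND true = true
[1.1.2.1.1] NOT true = false
[1.1.2.1.2] false AND true = false
[1.1.2.1.3.1] NOT true = false
[1.1.2.1.3] NOT false = true
[1.1.2.1] false OR false OR true = true
[1.1.2] NOT true = false
[1.1] exactly-one(false, false) = false
[1] NOT false = true
[2] exactly-one(true, false) = true
[root] true AND true = true
Overall: true → honored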